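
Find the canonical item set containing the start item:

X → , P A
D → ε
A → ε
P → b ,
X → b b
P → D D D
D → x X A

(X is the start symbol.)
{ [X → . , P A], [X → . b b], [X' → . X] }

First, augment the grammar with X' → X
I₀ = CLOSURE({ [X' → . X] }):
  [X' → . X] has the dot before X: add [X → . , P A], [X → . b b]
No further items can be added.

I₀ = { [X → . , P A], [X → . b b], [X' → . X] }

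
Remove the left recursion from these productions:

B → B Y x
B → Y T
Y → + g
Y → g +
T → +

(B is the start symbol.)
B is directly left-recursive. The standard transformation for
  A → A α₁ | ... | A α_m | β₁ | ... | β_n
is
  A  → β₁ A' | ... | β_n A'
  A' → α₁ A' | ... | α_m A' | ε

B → Y T becomes B → Y T B'
B → B Y x becomes B' → Y x B'
Add B' → ε

Productions for other non-terminals are unchanged:
  Y → + g
  Y → g +
  T → +

Resulting grammar:
B → Y T B'
B' → Y x B'
B' → ε
Y → + g
Y → g +
T → +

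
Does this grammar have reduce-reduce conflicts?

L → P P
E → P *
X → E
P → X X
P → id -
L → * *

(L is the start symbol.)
A reduce-reduce conflict occurs when an LR(0) state has two complete items [A → α .] and [B → β .] — both call for a reduction, and with no lookahead the parser cannot choose between them.

Augment with L' → L and build the canonical LR(0) collection (I0 = CLOSURE({[L' → . L]}), then GOTO on every symbol after a dot until no new states appear). It has 13 states:
  I0: { [E → . P *], [L → . * *], [L → . P P], [L' → . L], [P → . X X], [P → . id -], [X → . E] }  — shift
  I1: { [L → * . *] }  — shift
  I2: { [X → E .] }  — reduce
  I3: { [L' → L .] }  — accept
  I4: { [E → . P *], [E → P . *], [L → P . P], [P → . X X], [P → . id -], [X → . E] }  — shift
  I5: { [E → . P *], [P → . X X], [P → . id -], [P → X . X], [X → . E] }  — shift
  I6: { [P → id . -] }  — shift
  I7: { [P → id - .] }  — reduce
  I8: { [E → P . *] }  — shift
  I9: { [E → . P *], [P → . X X], [P → . id -], [P → X . X], [P → X X .], [X → . E] }  — shift, reduce
  I10: { [E → P * .] }  — reduce
  I11: { [E → P . *], [L → P P .] }  — shift, reduce
  I12: { [L → * * .] }  — reduce

No state contains more than one complete item.

Answer: No reduce-reduce conflicts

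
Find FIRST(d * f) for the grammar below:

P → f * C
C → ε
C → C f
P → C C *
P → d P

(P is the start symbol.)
{ 'd' }

To compute FIRST(d * f), process the symbols left to right:
Symbol d is a terminal. Add 'd' and stop.
FIRST(d * f) = { 'd' }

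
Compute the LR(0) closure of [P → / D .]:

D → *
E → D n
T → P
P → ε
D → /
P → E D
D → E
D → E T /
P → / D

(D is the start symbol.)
Start with: [P → / D .]
The dot is at the end, so nothing is added.

CLOSURE = { [P → / D .] }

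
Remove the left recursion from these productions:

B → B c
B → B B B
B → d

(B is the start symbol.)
B is directly left-recursive. The standard transformation for
  A → A α₁ | ... | A α_m | β₁ | ... | β_n
is
  A  → β₁ A' | ... | β_n A'
  A' → α₁ A' | ... | α_m A' | ε

B → d becomes B → d B'
B → B c becomes B' → c B'
B → B B B becomes B' → B B B'
Add B' → ε

Resulting grammar:
B → d B'
B' → c B'
B' → B B B'
B' → ε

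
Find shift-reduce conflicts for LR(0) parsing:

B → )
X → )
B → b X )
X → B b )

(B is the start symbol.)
Augment with B' → B and build the canonical LR(0) collection (I0 = CLOSURE({[B' → . B]}), then GOTO on every symbol after a dot until no new states appear). It has 10 states:
  I0: { [B → . )], [B → . b X )], [B' → . B] }  — shift
  I1: { [B → ) .] }  — reduce
  I2: { [B' → B .] }  — accept
  I3: { [B → . )], [B → . b X )], [B → b . X )], [X → . )], [X → . B b )] }  — shift
  I4: { [B → ) .], [X → ) .] }  — 2 reduces
  I5: { [X → B . b )] }  — shift
  I6: { [B → b X . )] }  — shift
  I7: { [B → b X ) .] }  — reduce
  I8: { [X → B b . )] }  — shift
  I9: { [X → B b ) .] }  — reduce

No state contains both a complete item and a shift item.

Answer: No shift-reduce conflicts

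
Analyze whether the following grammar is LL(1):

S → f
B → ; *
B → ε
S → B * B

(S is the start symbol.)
A grammar is LL(1) if for each non-terminal N with multiple productions, the predict sets of those productions are pairwise disjoint, where PREDICT(N → α) = (FIRST(α) \ {ε}) ∪ (FOLLOW(N) if α ⇒* ε).

Relevant sets:
  FIRST(B) = { ';', ε }
  FOLLOW(B) = { $, '*' }

For S:
  PREDICT(S → f) = { 'f' }
  PREDICT(S → B '*' B) = { '*', ';' }
For B:
  PREDICT(B → ';' '*') = { ';' }
  PREDICT(B → ε) = { $, '*' }

All predict sets are disjoint. The grammar IS LL(1).

Answer: Yes, the grammar is LL(1).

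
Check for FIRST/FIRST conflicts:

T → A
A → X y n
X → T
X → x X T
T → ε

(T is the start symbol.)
A FIRST/FIRST conflict occurs when two productions N → α and N → β for the same non-terminal have FIRST(α) ∩ FIRST(β) ≠ ∅ (with ε ∈ FIRST of a nullable right-hand side, so two nullable alternatives also conflict).

FIRST sets of the non-terminals at (or reachable through a nullable prefix from) the front of some alternative:
  FIRST(A) = { 'x', 'y' }
  FIRST(T) = { 'x', 'y', ε }

Productions for T:
  T → A: FIRST = { 'x', 'y' }
  T → ε: FIRST = { ε }
Productions for X:
  X → T: FIRST = { 'x', 'y', ε }
  X → x X T: FIRST = { 'x' }
A has only one production, so no FIRST/FIRST conflict is possible there.

Conflict for X: X → T and X → x X T
  Overlap: { 'x' }

Answer: Yes. X → T / X → x X T on { 'x' }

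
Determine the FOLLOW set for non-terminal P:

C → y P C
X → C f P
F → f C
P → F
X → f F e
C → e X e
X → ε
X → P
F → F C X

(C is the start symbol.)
To compute FOLLOW(P), find every occurrence of P on a right-hand side N → α P β: add FIRST(β) \ {ε}, and if β is empty or nullable also add FOLLOW(N). Iterate to a fixed point.

In C → y P C: P is followed by C, add FIRST(C) \ {ε} = { 'e', 'y' }
In X → C f P: P is at the end, add FOLLOW(X)
In X → P: P is at the end, add FOLLOW(X)

The FOLLOW sets referred to above (computed the same way, to a fixed point):
  FOLLOW(X) = { 'e', 'y' }

Taking the union: FOLLOW(P) = { 'e', 'y' }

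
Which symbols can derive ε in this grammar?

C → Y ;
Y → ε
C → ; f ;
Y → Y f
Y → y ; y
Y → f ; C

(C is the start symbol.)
{ 'Y' }

ε-productions: Y → ε
So Y is immediately nullable.
No further non-terminal can be added: every production for the remaining non-terminals contains a terminal or a non-nullable non-terminal.
Nullable = { 'Y' }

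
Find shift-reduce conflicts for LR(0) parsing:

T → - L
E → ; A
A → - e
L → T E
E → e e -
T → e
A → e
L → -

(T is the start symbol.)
Yes — I4: [L → - .] vs [L → . -]

Augment with T' → T and build the canonical LR(0) collection (I0 = CLOSURE({[T' → . T]}), then GOTO on every symbol after a dot until no new states appear). It has 16 states:
  I0: { [T → . - L], [T → . e], [T' → . T] }  — shift
  I1: { [L → . -], [L → . T E], [T → - . L], [T → . - L], [T → . e] }  — shift
  I2: { [T' → T .] }  — accept
  I3: { [T → e .] }  — reduce
  I4: { [L → - .], [L → . -], [L → . T E], [T → - . L], [T → . - L], [T → . e] }  — shift, reduce
  I5: { [T → - L .] }  — reduce
  I6: { [E → . ; A], [E → . e e -], [L → T . E] }  — shift
  I7: { [A → . - e], [A → . e], [E → ; . A] }  — shift
  I8: { [L → T E .] }  — reduce
  I9: { [E → e . e -] }  — shift
  I10: { [E → e e . -] }  — shift
  I11: { [E → e e - .] }  — reduce
  I12: { [A → - . e] }  — shift
  I13: { [E → ; A .] }  — reduce
  I14: { [A → e .] }  — reduce
  I15: { [A → - e .] }  — reduce

I4 contains reduce item [L → - .] and shift items [L → . -], [T → . - L], [T → . e] — shift-reduce conflict.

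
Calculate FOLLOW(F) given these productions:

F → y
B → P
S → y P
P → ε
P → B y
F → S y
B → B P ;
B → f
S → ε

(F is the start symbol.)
{ $ }

To compute FOLLOW(F), find every occurrence of F on a right-hand side N → α F β: add FIRST(β) \ {ε}, and if β is empty or nullable also add FOLLOW(N). Iterate to a fixed point.

F is the start symbol, so $ ∈ FOLLOW(F).
F does not occur on any right-hand side.

Taking the union: FOLLOW(F) = { $ }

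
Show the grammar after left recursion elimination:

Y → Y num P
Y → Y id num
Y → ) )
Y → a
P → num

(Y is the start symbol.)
Y → ) ) Y'
Y → a Y'
Y' → num P Y'
Y' → id num Y'
Y' → ε
P → num

Y is directly left-recursive. The standard transformation for
  A → A α₁ | ... | A α_m | β₁ | ... | β_n
is
  A  → β₁ A' | ... | β_n A'
  A' → α₁ A' | ... | α_m A' | ε

Y → ) ) becomes Y → ) ) Y'
Y → a becomes Y → a Y'
Y → Y num P becomes Y' → num P Y'
Y → Y id num becomes Y' → id num Y'
Add Y' → ε

Productions for other non-terminals are unchanged:
  P → num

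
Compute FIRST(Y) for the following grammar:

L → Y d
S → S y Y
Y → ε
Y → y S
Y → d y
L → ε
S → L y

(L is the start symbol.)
{ 'd', 'y', ε }

To compute FIRST(Y), examine every production with Y on the left-hand side, reading each right-hand side left to right until a non-nullable symbol is reached.

From Y → ε:
  - ε-production, so ε ∈ FIRST(Y)
From Y → y S:
  - y is a terminal: add 'y' and stop
From Y → d y:
  - d is a terminal: add 'd' and stop

Collecting: FIRST(Y) = { 'd', 'y', ε }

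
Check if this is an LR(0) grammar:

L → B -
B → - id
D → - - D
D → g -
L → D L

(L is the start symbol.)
A grammar is LR(0) if no state in the canonical LR(0) collection has:
  - both a shift item (dot before a terminal) and a complete item (shift-reduce conflict), or
  - two or more complete items (reduce-reduce conflict; the accept item [L' → L .] counts as a complete item here).

Augment with L' → L and build the canonical LR(0) collection (I0 = CLOSURE({[L' → . L]}), then GOTO on every symbol after a dot until no new states appear). It has 13 states:
  I0: { [B → . - id], [D → . - - D], [D → . g -], [L → . B -], [L → . D L], [L' → . L] }  — shift
  I1: { [B → - . id], [D → - . - D] }  — shift
  I2: { [L → B . -] }  — shift
  I3: { [B → . - id], [D → . - - D], [D → . g -], [L → . B -], [L → . D L], [L → D . L] }  — shift
  I4: { [L' → L .] }  — accept
  I5: { [D → g . -] }  — shift
  I6: { [D → g - .] }  — reduce
  I7: { [L → D L .] }  — reduce
  I8: { [L → B - .] }  — reduce
  I9: { [D → - - . D], [D → . - - D], [D → . g -] }  — shift
  I10: { [B → - id .] }  — reduce
  I11: { [D → - . - D] }  — shift
  I12: { [D → - - D .] }  — reduce

Every state is either a pure shift/goto state or contains exactly one complete item and nothing to shift — no conflicts. The grammar is LR(0).

Answer: Yes, the grammar is LR(0)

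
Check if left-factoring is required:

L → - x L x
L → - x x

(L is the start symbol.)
Yes, L has productions with common prefix '- x'

Left-factoring is needed when two productions for the same non-terminal
share a common prefix on the right-hand side.

Productions for L:
  L → - x L x
  L → - x x

Found common prefix '- x' in productions for L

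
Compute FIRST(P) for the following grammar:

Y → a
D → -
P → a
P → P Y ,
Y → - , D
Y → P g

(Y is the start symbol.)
To compute FIRST(P), examine every production with P on the left-hand side, reading each right-hand side left to right until a non-nullable symbol is reached.

From P → a:
  - a is a terminal: add 'a' and stop
From P → P Y ,:
  - P is the symbol being defined: contributes nothing new
    P is not nullable, so stop

Collecting: FIRST(P) = { 'a' }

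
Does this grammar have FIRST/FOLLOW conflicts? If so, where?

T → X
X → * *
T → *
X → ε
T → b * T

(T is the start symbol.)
A FIRST/FOLLOW conflict occurs when a non-terminal N has a nullable alternative N → β (β ⇒* ε) and another alternative N → α with FIRST(α) ∩ FOLLOW(N) ≠ ∅: on such a lookahead the parser cannot decide between expanding α and letting N vanish via β.

Nullable non-terminals: T, X.
FIRST sets used below: FIRST(X) = { '*', ε }

T: nullable alternative(s) T → X; FOLLOW(T) = { $ }
  T → X: FIRST \ {ε} = { '*' } — this is the only nullable alternative, skip
  T → *: FIRST \ {ε} = { '*' } — disjoint from FOLLOW(T)
  T → b * T: FIRST \ {ε} = { 'b' } — disjoint from FOLLOW(T)

X: nullable alternative(s) X → ε; FOLLOW(X) = { $ }
  X → * *: FIRST \ {ε} = { '*' } — disjoint from FOLLOW(X)
  X → ε: FIRST \ {ε} = { } — this is the only nullable alternative, skip

No FIRST/FOLLOW conflicts found.

Answer: No FIRST/FOLLOW conflicts.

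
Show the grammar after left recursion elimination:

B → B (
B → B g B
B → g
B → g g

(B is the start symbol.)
B → g B'
B → g g B'
B' → ( B'
B' → g B B'
B' → ε

B is directly left-recursive. The standard transformation for
  A → A α₁ | ... | A α_m | β₁ | ... | β_n
is
  A  → β₁ A' | ... | β_n A'
  A' → α₁ A' | ... | α_m A' | ε

B → g becomes B → g B'
B → g g becomes B → g g B'
B → B ( becomes B' → ( B'
B → B g B becomes B' → g B B'
Add B' → ε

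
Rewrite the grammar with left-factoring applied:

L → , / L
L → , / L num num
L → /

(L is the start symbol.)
Left-factoring transforms A → αβ₁ | αβ₂ into A → αA' and A' → β₁ | β₂
(α is the longest common prefix among the alternatives). Repeat until
no nonterminal has two alternatives with a common prefix.

Round 1: L has alternatives sharing prefix ', / L'. Introduce L': L → , / L L'
  Add: L' → ε
  Add: L' → num num

No remaining common prefixes — done.

Resulting grammar:
L → , / L L'
L' → ε
L' → num num
L → /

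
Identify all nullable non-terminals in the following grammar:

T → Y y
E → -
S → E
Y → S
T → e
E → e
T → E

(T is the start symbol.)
There are no ε-productions, so no non-terminal can derive ε.
No non-terminals are nullable.

Answer: None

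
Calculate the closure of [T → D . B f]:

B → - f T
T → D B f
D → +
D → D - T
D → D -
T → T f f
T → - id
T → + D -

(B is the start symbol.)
To compute CLOSURE, for each item [A → α.Bβ] where B is a non-terminal, add [B → .γ] for all productions B → γ; repeat for the newly added items until nothing changes.

Start with: [T → D . B f]
  [T → D . B f] has the dot before B: add [B → . - f T]
No further items can be added.

CLOSURE = { [B → . - f T], [T → D . B f] }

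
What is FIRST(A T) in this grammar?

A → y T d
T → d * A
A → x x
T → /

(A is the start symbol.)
{ 'x', 'y' }

FIRST sets of the non-terminals involved (from the grammar, by fixed-point iteration):
  FIRST(A) = { 'x', 'y' }

To compute FIRST(A T), process the symbols left to right:
Symbol A is a non-terminal. Add FIRST(A) \ {ε} = { 'x', 'y' }
A is not nullable (ε ∉ FIRST(A)), so stop here.
FIRST(A T) = { 'x', 'y' }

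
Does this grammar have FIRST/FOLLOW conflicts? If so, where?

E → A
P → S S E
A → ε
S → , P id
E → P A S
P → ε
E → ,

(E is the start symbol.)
Nullable non-terminals: A, E, P.
FIRST sets used below: FIRST(A) = { ε }, FIRST(P) = { ',', ε }, FIRST(S) = { ',' }
A has a nullable alternative but only one production, so nothing to check.

E: nullable alternative(s) E → A; FOLLOW(E) = { $, ',', 'id' }
  E → A: FIRST \ {ε} = { } — this is the only nullable alternative, skip
  E → P A S: FIRST \ {ε} = { ',' } — overlaps FOLLOW(E) on { ',' }: CONFLICT
  E → ,: FIRST \ {ε} = { ',' } — overlaps FOLLOW(E) on { ',' }: CONFLICT

P: nullable alternative(s) P → ε; FOLLOW(P) = { ',', 'id' }
  P → S S E: FIRST \ {ε} = { ',' } — overlaps FOLLOW(P) on { ',' }: CONFLICT
  P → ε: FIRST \ {ε} = { } — this is the only nullable alternative, skip

S has no nullable alternative, so no FIRST/FOLLOW check is needed there.

So the grammar has 3 FIRST/FOLLOW conflicts (marked CONFLICT above).

Answer: Yes. E → P A S with FOLLOW(E) on { ',' }; E → ',' with FOLLOW(E) on { ',' }; P → S S E with FOLLOW(P) on { ',' }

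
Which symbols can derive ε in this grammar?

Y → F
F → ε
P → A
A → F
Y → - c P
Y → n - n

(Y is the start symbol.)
{ 'A', 'F', 'P', 'Y' }

A non-terminal is nullable if it can derive ε (the empty string): either it has an ε-production, or it has a production whose right-hand side consists entirely of nullable non-terminals.

ε-productions: F → ε
So F is immediately nullable.
Y → F: every symbol on the right is nullable, so Y is nullable too.
A → F: every symbol on the right is nullable, so A is nullable too.
P → A: every symbol on the right is nullable, so P is nullable too.
Every non-terminal is now nullable.
Nullable = { 'A', 'F', 'P', 'Y' }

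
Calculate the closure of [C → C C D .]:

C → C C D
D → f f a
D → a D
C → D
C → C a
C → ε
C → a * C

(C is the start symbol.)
Start with: [C → C C D .]
The dot is at the end, so nothing is added.

CLOSURE = { [C → C C D .] }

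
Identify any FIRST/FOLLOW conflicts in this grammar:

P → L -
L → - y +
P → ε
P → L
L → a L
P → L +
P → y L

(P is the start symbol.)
No FIRST/FOLLOW conflicts.

Nullable non-terminals: P.
FIRST sets used below: FIRST(L) = { '-', 'a' }

P: nullable alternative(s) P → ε; FOLLOW(P) = { $ }
  P → L -: FIRST \ {ε} = { '-', 'a' } — disjoint from FOLLOW(P)
  P → ε: FIRST \ {ε} = { } — this is the only nullable alternative, skip
  P → L: FIRST \ {ε} = { '-', 'a' } — disjoint from FOLLOW(P)
  P → L +: FIRST \ {ε} = { '-', 'a' } — disjoint from FOLLOW(P)
  P → y L: FIRST \ {ε} = { 'y' } — disjoint from FOLLOW(P)

L has no nullable alternative, so no FIRST/FOLLOW check is needed there.

No FIRST/FOLLOW conflicts found.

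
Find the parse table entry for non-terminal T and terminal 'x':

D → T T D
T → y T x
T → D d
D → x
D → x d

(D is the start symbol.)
To find M[T, 'x'], we find productions for T where 'x' is in the predict set (PREDICT(N → α) = (FIRST(α) \ {ε}) ∪ (FOLLOW(N) if α ⇒* ε)).

Relevant sets:
  FIRST(D) = { 'x', 'y' }

T → y T x: PREDICT = { 'y' }
T → D d: PREDICT = { 'x', 'y' }
  'x' is in predict set, so this production goes in M[T, 'x']

M[T, 'x'] = T → D d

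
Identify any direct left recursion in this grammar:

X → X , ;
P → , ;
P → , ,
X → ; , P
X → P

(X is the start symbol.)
Yes, X is left-recursive

Direct left recursion occurs when N → N α for some non-terminal N (the right-hand side begins with the left-hand side itself).

X → X , ;: LEFT RECURSIVE (starts with X)
P → , ;: starts with ','
P → , ,: starts with ','
X → ; , P: starts with ';'
X → P: starts with P

The grammar has direct left recursion on: X.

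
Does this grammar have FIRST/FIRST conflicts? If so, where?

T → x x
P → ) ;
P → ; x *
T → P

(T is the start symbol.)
A FIRST/FIRST conflict occurs when two productions N → α and N → β for the same non-terminal have FIRST(α) ∩ FIRST(β) ≠ ∅ (with ε ∈ FIRST of a nullable right-hand side, so two nullable alternatives also conflict).

FIRST sets of the non-terminals at (or reachable through a nullable prefix from) the front of some alternative:
  FIRST(P) = { ')', ';' }

Productions for T:
  T → x x: FIRST = { 'x' }
  T → P: FIRST = { ')', ';' }
Productions for P:
  P → ) ;: FIRST = { ')' }
  P → ; x *: FIRST = { ';' }

All alternatives of each non-terminal have pairwise disjoint FIRST sets.

Answer: No FIRST/FIRST conflicts.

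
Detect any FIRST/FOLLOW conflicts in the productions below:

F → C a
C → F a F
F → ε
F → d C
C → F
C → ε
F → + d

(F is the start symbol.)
Nullable non-terminals: C, F.
FIRST sets used below: FIRST(F) = { '+', 'a', 'd', ε }, FIRST(C) = { '+', 'a', 'd', ε }

C: nullable alternative(s) C → F, C → ε; FOLLOW(C) = { $, 'a' }
  C → F a F: FIRST \ {ε} = { '+', 'a', 'd' } — overlaps FOLLOW(C) on { 'a' }: CONFLICT
  C → F: FIRST \ {ε} = { '+', 'a', 'd' } — overlaps FOLLOW(C) on { 'a' }: CONFLICT
  C → ε: FIRST \ {ε} = { } — disjoint from FOLLOW(C)

F: nullable alternative(s) F → ε; FOLLOW(F) = { $, 'a' }
  F → C a: FIRST \ {ε} = { '+', 'a', 'd' } — overlaps FOLLOW(F) on { 'a' }: CONFLICT
  F → ε: FIRST \ {ε} = { } — this is the only nullable alternative, skip
  F → d C: FIRST \ {ε} = { 'd' } — disjoint from FOLLOW(F)
  F → + d: FIRST \ {ε} = { '+' } — disjoint from FOLLOW(F)

So the grammar has 3 FIRST/FOLLOW conflicts (marked CONFLICT above).

Answer: Yes. F → C a with FOLLOW(F) on { 'a' }; C → F a F with FOLLOW(C) on { 'a' }; C → F with FOLLOW(C) on { 'a' }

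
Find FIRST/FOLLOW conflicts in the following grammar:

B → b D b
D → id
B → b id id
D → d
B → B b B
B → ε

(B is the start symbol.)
Yes. B → b D b with FOLLOW(B) on { 'b' }; B → b id id with FOLLOW(B) on { 'b' }; B → B b B with FOLLOW(B) on { 'b' }

A FIRST/FOLLOW conflict occurs when a non-terminal N has a nullable alternative N → β (β ⇒* ε) and another alternative N → α with FIRST(α) ∩ FOLLOW(N) ≠ ∅: on such a lookahead the parser cannot decide between expanding α and letting N vanish via β.

Nullable non-terminals: B.
FIRST sets used below: FIRST(B) = { 'b', ε }

B: nullable alternative(s) B → ε; FOLLOW(B) = { $, 'b' }
  B → b D b: FIRST \ {ε} = { 'b' } — overlaps FOLLOW(B) on { 'b' }: CONFLICT
  B → b id id: FIRST \ {ε} = { 'b' } — overlaps FOLLOW(B) on { 'b' }: CONFLICT
  B → B b B: FIRST \ {ε} = { 'b' } — overlaps FOLLOW(B) on { 'b' }: CONFLICT
  B → ε: FIRST \ {ε} = { } — this is the only nullable alternative, skip

D has no nullable alternative, so no FIRST/FOLLOW check is needed there.

So the grammar has 3 FIRST/FOLLOW conflicts (marked CONFLICT above).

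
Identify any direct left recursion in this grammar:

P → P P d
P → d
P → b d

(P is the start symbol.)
Yes, P is left-recursive

Direct left recursion occurs when N → N α for some non-terminal N (the right-hand side begins with the left-hand side itself).

P → P P d: LEFT RECURSIVE (starts with P)
P → d: starts with d
P → b d: starts with b

The grammar has direct left recursion on: P.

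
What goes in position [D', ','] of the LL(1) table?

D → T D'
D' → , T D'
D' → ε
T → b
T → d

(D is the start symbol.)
D' → , T D'

To find M[D', ','], we find productions for D' where ',' is in the predict set (PREDICT(N → α) = (FIRST(α) \ {ε}) ∪ (FOLLOW(N) if α ⇒* ε)).

Relevant sets:
  FOLLOW(D') = { $ }

D' → , T D': PREDICT = { ',' }
  ',' is in predict set, so this production goes in M[D', ',']
D' → ε: PREDICT = { $ }

M[D', ','] = D' → , T D'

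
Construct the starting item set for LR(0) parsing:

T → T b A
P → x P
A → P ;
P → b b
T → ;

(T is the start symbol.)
First, augment the grammar with T' → T
I₀ = CLOSURE({ [T' → . T] }):
  [T' → . T] has the dot before T: add [T → . T b A], [T → . ;]
No further items can be added.

I₀ = { [T → . ;], [T → . T b A], [T' → . T] }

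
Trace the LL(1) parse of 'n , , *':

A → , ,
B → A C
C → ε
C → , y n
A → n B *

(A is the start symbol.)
LL(1) parsing maintains a stack (initially the start symbol over $) and the input. At each step: if the stack top is a terminal, match it against the current input token; if it is a non-terminal N, replace it with the RHS of M[N, lookahead] (the unique production whose predict set contains the lookahead).

Stack is shown with the top on the left.

Stack      Input      Action
----------------------------
A $        n , , * $  output A → n B *
n B * $    n , , * $  match 'n'
B * $      , , * $    output B → A C
A C * $    , , * $    output A → , ,
, , C * $  , , * $    match ','
, C * $    , * $      match ','
C * $      * $        output C → ε
* $        * $        match '*'
$          $          accept

The string is accepted.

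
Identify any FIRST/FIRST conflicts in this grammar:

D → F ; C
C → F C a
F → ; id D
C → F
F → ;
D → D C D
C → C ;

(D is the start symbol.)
Yes. D → F ';' C / D → D C D on { ';' }; C → F C a / C → F on { ';' }; C → F C a / C → C ';' on { ';' }; C → F / C → C ';' on { ';' }; F → ';' id D / F → ';' on { ';' }

A FIRST/FIRST conflict occurs when two productions N → α and N → β for the same non-terminal have FIRST(α) ∩ FIRST(β) ≠ ∅ (with ε ∈ FIRST of a nullable right-hand side, so two nullable alternatives also conflict).

FIRST sets of the non-terminals at (or reachable through a nullable prefix from) the front of some alternative:
  FIRST(F) = { ';' }
  FIRST(D) = { ';' }
  FIRST(C) = { ';' }

Productions for D:
  D → F ; C: FIRST = { ';' }
  D → D C D: FIRST = { ';' }
Productions for C:
  C → F C a: FIRST = { ';' }
  C → F: FIRST = { ';' }
  C → C ;: FIRST = { ';' }
Productions for F:
  F → ; id D: FIRST = { ';' }
  F → ;: FIRST = { ';' }

Conflict for D: D → F ; C and D → D C D
  Overlap: { ';' }
Conflict for C: C → F C a and C → F
  Overlap: { ';' }
Conflict for C: C → F C a and C → C ;
  Overlap: { ';' }
Conflict for C: C → F and C → C ;
  Overlap: { ';' }
Conflict for F: F → ; id D and F → ;
  Overlap: { ';' }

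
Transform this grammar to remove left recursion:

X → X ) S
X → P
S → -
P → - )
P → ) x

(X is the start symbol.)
X → P X'
X' → ) S X'
X' → ε
S → -
P → - )
P → ) x

X is directly left-recursive. The standard transformation for
  A → A α₁ | ... | A α_m | β₁ | ... | β_n
is
  A  → β₁ A' | ... | β_n A'
  A' → α₁ A' | ... | α_m A' | ε

X → P becomes X → P X'
X → X ) S becomes X' → ) S X'
Add X' → ε

Productions for other non-terminals are unchanged:
  S → -
  P → - )
  P → ) x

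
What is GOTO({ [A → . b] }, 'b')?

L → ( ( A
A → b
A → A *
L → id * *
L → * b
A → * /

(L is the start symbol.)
{ [A → b .] }

GOTO(I, 'b') = CLOSURE({ [A → αX.β] : [A → α.Xβ] ∈ I, X = 'b' })

Items with dot before 'b', with the dot advanced:
  [A → . b] → [A → b .]
Closure adds nothing (no advanced item has the dot before a non-terminal).

GOTO = { [A → b .] }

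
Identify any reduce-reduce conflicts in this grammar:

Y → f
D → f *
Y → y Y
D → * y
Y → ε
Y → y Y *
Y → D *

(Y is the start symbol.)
A reduce-reduce conflict occurs when an LR(0) state has two complete items [A → α .] and [B → β .] — both call for a reduction, and with no lookahead the parser cannot choose between them.

Augment with Y' → Y and build the canonical LR(0) collection (I0 = CLOSURE({[Y' → . Y]}), then GOTO on every symbol after a dot until no new states appear). It has 11 states:
  I0: { [D → . * y], [D → . f *], [Y → . D *], [Y → . f], [Y → . y Y *], [Y → . y Y], [Y → .], [Y' → . Y] }  — shift, reduce
  I1: { [D → * . y] }  — shift
  I2: { [Y → D . *] }  — shift
  I3: { [Y' → Y .] }  — accept
  I4: { [D → f . *], [Y → f .] }  — shift, reduce
  I5: { [D → . * y], [D → . f *], [Y → . D *], [Y → . f], [Y → . y Y *], [Y → . y Y], [Y → .], [Y → y . Y *], [Y → y . Y] }  — shift, reduce
  I6: { [Y → y Y . *], [Y → y Y .] }  — shift, reduce
  I7: { [Y → y Y * .] }  — reduce
  I8: { [D → f * .] }  — reduce
  I9: { [Y → D * .] }  — reduce
  I10: { [D → * y .] }  — reduce

No state contains more than one complete item.

Answer: No reduce-reduce conflicts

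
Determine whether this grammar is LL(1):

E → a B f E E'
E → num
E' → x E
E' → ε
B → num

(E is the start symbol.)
A grammar is LL(1) if for each non-terminal N with multiple productions, the predict sets of those productions are pairwise disjoint, where PREDICT(N → α) = (FIRST(α) \ {ε}) ∪ (FOLLOW(N) if α ⇒* ε).

Relevant sets:
  FOLLOW(E') = { $, 'x' }

For E:
  PREDICT(E → a B f E E') = { 'a' }
  PREDICT(E → num) = { 'num' }
For E':
  PREDICT(E' → x E) = { 'x' }
  PREDICT(E' → ε) = { $, 'x' }
B has a single production, so nothing to check there.

Conflict found: Predict set conflict for E': { 'x' }
The grammar is NOT LL(1).

Answer: No. Predict set conflict for E': { 'x' }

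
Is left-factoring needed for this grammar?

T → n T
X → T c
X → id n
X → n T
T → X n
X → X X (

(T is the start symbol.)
No, left-factoring is not needed

Left-factoring is needed when two productions for the same non-terminal
share a common prefix on the right-hand side.

Productions for T:
  T → n T
  T → X n
Productions for X:
  X → T c
  X → id n
  X → n T
  X → X X (

No common prefixes found.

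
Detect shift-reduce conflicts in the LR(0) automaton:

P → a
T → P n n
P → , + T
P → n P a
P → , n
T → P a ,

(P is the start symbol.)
No shift-reduce conflicts

A shift-reduce conflict occurs when an LR(0) state has both:
  - a complete (reduce) item [A → α .] (dot at the end), and
  - a shift item [B → β . c γ] (dot before a terminal).

Augment with P' → P and build the canonical LR(0) collection (I0 = CLOSURE({[P' → . P]}), then GOTO on every symbol after a dot until no new states appear). It has 15 states:
  I0: { [P → . , + T], [P → . , n], [P → . a], [P → . n P a], [P' → . P] }  — shift
  I1: { [P → , . + T], [P → , . n] }  — shift
  I2: { [P' → P .] }  — accept
  I3: { [P → a .] }  — reduce
  I4: { [P → . , + T], [P → . , n], [P → . a], [P → . n P a], [P → n . P a] }  — shift
  I5: { [P → n P . a] }  — shift
  I6: { [P → n P a .] }  — reduce
  I7: { [P → , + . T], [P → . , + T], [P → . , n], [P → . a], [P → . n P a], [T → . P a ,], [T → . P n n] }  — shift
  I8: { [P → , n .] }  — reduce
  I9: { [T → P . a ,], [T → P . n n] }  — shift
  I10: { [P → , + T .] }  — reduce
  I11: { [T → P a . ,] }  — shift
  I12: { [T → P n . n] }  — shift
  I13: { [T → P n n .] }  — reduce
  I14: { [T → P a , .] }  — reduce

No state contains both a complete item and a shift item.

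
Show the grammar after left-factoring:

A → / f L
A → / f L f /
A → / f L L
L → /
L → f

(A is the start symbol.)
A → / f L A'
A' → ε
A' → f /
A' → L
L → /
L → f

Left-factoring transforms A → αβ₁ | αβ₂ into A → αA' and A' → β₁ | β₂
(α is the longest common prefix among the alternatives). Repeat until
no nonterminal has two alternatives with a common prefix.

Round 1: A has alternatives sharing prefix '/ f L'. Introduce A': A → / f L A'
  Add: A' → ε
  Add: A' → f /
  Add: A' → L

No remaining common prefixes — done.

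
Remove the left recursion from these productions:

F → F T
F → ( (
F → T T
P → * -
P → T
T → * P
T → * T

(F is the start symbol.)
F is directly left-recursive. The standard transformation for
  A → A α₁ | ... | A α_m | β₁ | ... | β_n
is
  A  → β₁ A' | ... | β_n A'
  A' → α₁ A' | ... | α_m A' | ε

F → ( ( becomes F → ( ( F'
F → T T becomes F → T T F'
F → F T becomes F' → T F'
Add F' → ε

Productions for other non-terminals are unchanged:
  P → * -
  P → T
  T → * P
  T → * T

Resulting grammar:
F → ( ( F'
F → T T F'
F' → T F'
F' → ε
P → * -
P → T
T → * P
T → * T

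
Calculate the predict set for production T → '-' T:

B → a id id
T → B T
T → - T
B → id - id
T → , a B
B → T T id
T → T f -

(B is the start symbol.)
PREDICT(T → '-' T) = (FIRST(RHS) \ {ε}) ∪ (FOLLOW(T) if ε ∈ FIRST(RHS), i.e. RHS ⇒* ε)
FIRST('-' T) = { '-' }
ε ∉ FIRST('-' T), so FOLLOW(T) is not added.
PREDICT(T → '-' T) = { '-' }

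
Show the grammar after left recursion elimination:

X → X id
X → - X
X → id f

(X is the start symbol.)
X is directly left-recursive. The standard transformation for
  A → A α₁ | ... | A α_m | β₁ | ... | β_n
is
  A  → β₁ A' | ... | β_n A'
  A' → α₁ A' | ... | α_m A' | ε

X → - X becomes X → - X X'
X → id f becomes X → id f X'
X → X id becomes X' → id X'
Add X' → ε

Resulting grammar:
X → - X X'
X → id f X'
X' → id X'
X' → ε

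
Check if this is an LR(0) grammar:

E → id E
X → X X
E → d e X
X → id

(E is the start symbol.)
A grammar is LR(0) if no state in the canonical LR(0) collection has:
  - both a shift item (dot before a terminal) and a complete item (shift-reduce conflict), or
  - two or more complete items (reduce-reduce conflict; the accept item [E' → E .] counts as a complete item here).

Augment with E' → E and build the canonical LR(0) collection (I0 = CLOSURE({[E' → . E]}), then GOTO on every symbol after a dot until no new states appear). It has 9 states:
  I0: { [E → . d e X], [E → . id E], [E' → . E] }  — shift
  I1: { [E' → E .] }  — accept
  I2: { [E → d . e X] }  — shift
  I3: { [E → . d e X], [E → . id E], [E → id . E] }  — shift
  I4: { [E → id E .] }  — reduce
  I5: { [E → d e . X], [X → . X X], [X → . id] }  — shift
  I6: { [E → d e X .], [X → . X X], [X → . id], [X → X . X] }  — shift, reduce
  I7: { [X → id .] }  — reduce
  I8: { [X → . X X], [X → . id], [X → X . X], [X → X X .] }  — shift, reduce

Conflict in state I6:
  Shift-reduce conflict between [E → d e X .] and [X → . id]
So the grammar is NOT LR(0).

Answer: No. Shift-reduce conflict between [E → d e X .] and [X → . id]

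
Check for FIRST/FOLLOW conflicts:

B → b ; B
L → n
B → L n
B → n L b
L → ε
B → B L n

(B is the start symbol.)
A FIRST/FOLLOW conflict occurs when a non-terminal N has a nullable alternative N → β (β ⇒* ε) and another alternative N → α with FIRST(α) ∩ FOLLOW(N) ≠ ∅: on such a lookahead the parser cannot decide between expanding α and letting N vanish via β.

Nullable non-terminals: L.

L: nullable alternative(s) L → ε; FOLLOW(L) = { 'b', 'n' }
  L → n: FIRST \ {ε} = { 'n' } — overlaps FOLLOW(L) on { 'n' }: CONFLICT
  L → ε: FIRST \ {ε} = { } — this is the only nullable alternative, skip

B has no nullable alternative, so no FIRST/FOLLOW check is needed there.

So the grammar has 1 FIRST/FOLLOW conflict (marked CONFLICT above).

Answer: Yes. L → n with FOLLOW(L) on { 'n' }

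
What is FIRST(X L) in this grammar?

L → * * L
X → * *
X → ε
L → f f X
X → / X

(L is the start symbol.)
{ '*', '/', 'f' }

FIRST sets of the non-terminals involved (from the grammar, by fixed-point iteration):
  FIRST(X) = { '*', '/', ε }
  FIRST(L) = { '*', 'f' }

To compute FIRST(X L), process the symbols left to right:
Symbol X is a non-terminal. Add FIRST(X) \ {ε} = { '*', '/' }
X is nullable (ε ∈ FIRST(X)), continue to the next symbol.
Symbol L is a non-terminal. Add FIRST(L) \ {ε} = { '*', 'f' }
L is not nullable (ε ∉ FIRST(L)), so stop here.
FIRST(X L) = { '*', '/', 'f' }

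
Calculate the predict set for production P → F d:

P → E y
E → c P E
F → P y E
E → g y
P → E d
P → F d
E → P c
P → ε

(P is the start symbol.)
PREDICT(P → F d) = (FIRST(RHS) \ {ε}) ∪ (FOLLOW(P) if ε ∈ FIRST(RHS), i.e. RHS ⇒* ε)
FIRST(F) = { 'c', 'g', 'y' }
FIRST(F d) = { 'c', 'g', 'y' }
ε ∉ FIRST(F d), so FOLLOW(P) is not added.
PREDICT(P → F d) = { 'c', 'g', 'y' }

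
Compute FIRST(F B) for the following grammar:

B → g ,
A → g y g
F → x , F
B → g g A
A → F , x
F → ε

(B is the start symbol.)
FIRST sets of the non-terminals involved (from the grammar, by fixed-point iteration):
  FIRST(F) = { 'x', ε }
  FIRST(B) = { 'g' }

To compute FIRST(F B), process the symbols left to right:
Symbol F is a non-terminal. Add FIRST(F) \ {ε} = { 'x' }
F is nullable (ε ∈ FIRST(F)), continue to the next symbol.
Symbol B is a non-terminal. Add FIRST(B) \ {ε} = { 'g' }
B is not nullable (ε ∉ FIRST(B)), so stop here.
FIRST(F B) = { 'g', 'x' }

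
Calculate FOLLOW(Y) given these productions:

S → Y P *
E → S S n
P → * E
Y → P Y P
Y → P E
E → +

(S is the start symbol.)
In S → Y P *: Y is followed by P '*', add FIRST(P '*') \ {ε} = { '*' }
In Y → P Y P: Y is followed by P, add FIRST(P) \ {ε} = { '*' }

Taking the union: FOLLOW(Y) = { '*' }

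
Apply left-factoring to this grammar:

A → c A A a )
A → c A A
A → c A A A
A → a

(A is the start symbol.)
Left-factoring transforms A → αβ₁ | αβ₂ into A → αA' and A' → β₁ | β₂
(α is the longest common prefix among the alternatives). Repeat until
no nonterminal has two alternatives with a common prefix.

Round 1: A has alternatives sharing prefix 'c A A'. Introduce A': A → c A A A'
  Add: A' → a )
  Add: A' → ε
  Add: A' → A

No remaining common prefixes — done.

Resulting grammar:
A → c A A A'
A' → a )
A' → ε
A' → A
A → a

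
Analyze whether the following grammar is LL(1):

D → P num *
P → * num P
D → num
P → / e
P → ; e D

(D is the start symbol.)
A grammar is LL(1) if for each non-terminal N with multiple productions, the predict sets of those productions are pairwise disjoint, where PREDICT(N → α) = (FIRST(α) \ {ε}) ∪ (FOLLOW(N) if α ⇒* ε).

Relevant sets:
  FIRST(P) = { '*', '/', ';' }

For D:
  PREDICT(D → P num '*') = { '*', '/', ';' }
  PREDICT(D → num) = { 'num' }
For P:
  PREDICT(P → '*' num P) = { '*' }
  PREDICT(P → '/' e) = { '/' }
  PREDICT(P → ';' e D) = { ';' }

All predict sets are disjoint. The grammar IS LL(1).

Answer: Yes, the grammar is LL(1).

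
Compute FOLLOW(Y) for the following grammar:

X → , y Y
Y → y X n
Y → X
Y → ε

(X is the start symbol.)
To compute FOLLOW(Y), find every occurrence of Y on a right-hand side N → α Y β: add FIRST(β) \ {ε}, and if β is empty or nullable also add FOLLOW(N). Iterate to a fixed point.

In X → , y Y: Y is at the end, add FOLLOW(X)

The FOLLOW sets referred to above (computed the same way, to a fixed point):
  FOLLOW(X) = { $, 'n' }

Taking the union: FOLLOW(Y) = { $, 'n' }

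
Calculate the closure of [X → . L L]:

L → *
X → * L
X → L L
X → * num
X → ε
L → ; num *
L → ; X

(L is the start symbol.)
{ [L → . *], [L → . ; X], [L → . ; num *], [X → . L L] }

To compute CLOSURE, for each item [A → α.Bβ] where B is a non-terminal, add [B → .γ] for all productions B → γ; repeat for the newly added items until nothing changes.

Start with: [X → . L L]
  [X → . L L] has the dot before L: add [L → . *], [L → . ; num *], [L → . ; X]
No further items can be added.

CLOSURE = { [L → . *], [L → . ; X], [L → . ; num *], [X → . L L] }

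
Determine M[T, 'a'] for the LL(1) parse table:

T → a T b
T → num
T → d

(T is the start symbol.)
T → a T b

To find M[T, 'a'], we find productions for T where 'a' is in the predict set (PREDICT(N → α) = (FIRST(α) \ {ε}) ∪ (FOLLOW(N) if α ⇒* ε)).

T → a T b: PREDICT = { 'a' }
  'a' is in predict set, so this production goes in M[T, 'a']
T → num: PREDICT = { 'num' }
T → d: PREDICT = { 'd' }

M[T, 'a'] = T → a T b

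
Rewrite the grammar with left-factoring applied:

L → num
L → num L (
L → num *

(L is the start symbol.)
L → num L'
L' → ε
L' → L (
L' → *

Left-factoring transforms A → αβ₁ | αβ₂ into A → αA' and A' → β₁ | β₂
(α is the longest common prefix among the alternatives). Repeat until
no nonterminal has two alternatives with a common prefix.

Round 1: L has alternatives sharing prefix 'num'. Introduce L': L → num L'
  Add: L' → ε
  Add: L' → L (
  Add: L' → *

No remaining common prefixes — done.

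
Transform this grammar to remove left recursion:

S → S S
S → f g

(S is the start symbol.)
S → f g S'
S' → S S'
S' → ε

S is directly left-recursive. The standard transformation for
  A → A α₁ | ... | A α_m | β₁ | ... | β_n
is
  A  → β₁ A' | ... | β_n A'
  A' → α₁ A' | ... | α_m A' | ε

S → f g becomes S → f g S'
S → S S becomes S' → S S'
Add S' → ε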